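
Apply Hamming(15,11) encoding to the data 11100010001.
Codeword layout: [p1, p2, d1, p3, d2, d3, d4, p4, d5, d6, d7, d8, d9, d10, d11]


Parity bits: p1=0, p2=0, p3=1, p4=0

001111000010001


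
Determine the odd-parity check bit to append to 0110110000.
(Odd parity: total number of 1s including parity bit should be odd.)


Number of 1s in data: 4
Parity bit: 1

1


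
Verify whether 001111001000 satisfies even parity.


Number of 1s: 5

No, parity error (5 ones)


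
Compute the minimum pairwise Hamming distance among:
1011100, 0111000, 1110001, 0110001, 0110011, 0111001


Comparing all pairs, minimum distance: 1
Can detect 0 errors, correct 0 errors

1


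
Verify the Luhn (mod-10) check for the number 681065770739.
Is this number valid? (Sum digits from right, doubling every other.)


Luhn sum = 55
55 mod 10 = 5

Invalid (Luhn sum mod 10 = 5)


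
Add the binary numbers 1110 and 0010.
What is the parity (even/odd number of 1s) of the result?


1110 = 14
0010 = 2
Sum = 16 = 10000
1s count = 1

odd parity (1 ones in 10000)


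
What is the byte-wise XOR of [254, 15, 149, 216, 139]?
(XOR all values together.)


XOR chain: 254 ^ 15 ^ 149 ^ 216 ^ 139 = 55

55


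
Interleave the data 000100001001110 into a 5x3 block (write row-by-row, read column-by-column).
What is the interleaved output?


Matrix:
  000
  100
  001
  001
  110
Read columns: 010010000100110

010010000100110


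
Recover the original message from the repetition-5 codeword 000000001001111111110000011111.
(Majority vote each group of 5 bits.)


Groups: 00000, 00010, 01111, 11111, 00000, 11111
Majority votes: 001101

001101


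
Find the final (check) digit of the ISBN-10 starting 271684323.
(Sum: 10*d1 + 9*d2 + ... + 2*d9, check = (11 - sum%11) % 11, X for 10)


Weighted sum: 225
225 mod 11 = 5

Check digit: 6


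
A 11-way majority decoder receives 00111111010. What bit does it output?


Ones: 7 out of 11
Threshold: 6

1 (7/11 voted 1)


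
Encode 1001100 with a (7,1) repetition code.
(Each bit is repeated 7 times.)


Each bit -> 7 copies

1111111000000000000001111111111111100000000000000


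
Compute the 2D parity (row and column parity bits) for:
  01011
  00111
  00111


Row parities: 111
Column parities: 01011

Row P: 111, Col P: 01011, Corner: 1


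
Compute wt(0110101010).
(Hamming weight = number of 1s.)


Counting 1s in 0110101010

5


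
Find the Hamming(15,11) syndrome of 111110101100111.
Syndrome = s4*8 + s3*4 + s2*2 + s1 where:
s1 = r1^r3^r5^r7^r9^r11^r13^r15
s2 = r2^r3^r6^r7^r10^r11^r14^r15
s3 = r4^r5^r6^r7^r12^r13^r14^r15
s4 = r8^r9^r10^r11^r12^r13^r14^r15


s1=1, s2=0, s3=0, s4=1

Syndrome = 9 (error at position 9)


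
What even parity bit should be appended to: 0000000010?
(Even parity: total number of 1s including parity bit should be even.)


Number of 1s in data: 1
Parity bit: 1

1


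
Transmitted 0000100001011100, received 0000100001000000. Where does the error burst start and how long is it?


XOR: 0000000000011100

Burst at position 11, length 3


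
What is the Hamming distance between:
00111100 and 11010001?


XOR: 11101101
Count of 1s: 6

6


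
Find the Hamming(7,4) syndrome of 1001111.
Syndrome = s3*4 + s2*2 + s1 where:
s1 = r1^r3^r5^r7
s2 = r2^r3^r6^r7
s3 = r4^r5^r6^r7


s1=1, s2=0, s3=0

Syndrome = 1 (error at position 1)


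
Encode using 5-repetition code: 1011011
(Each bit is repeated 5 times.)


Each bit -> 5 copies

11111000001111111111000001111111111


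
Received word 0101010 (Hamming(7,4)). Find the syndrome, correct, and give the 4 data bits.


Syndrome = 0: no error detected

Data: 0010 (no errors)


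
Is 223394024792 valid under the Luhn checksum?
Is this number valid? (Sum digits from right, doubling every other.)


Luhn sum = 56
56 mod 10 = 6

Invalid (Luhn sum mod 10 = 6)


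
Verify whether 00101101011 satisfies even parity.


Number of 1s: 6

Yes, parity is correct (6 ones)


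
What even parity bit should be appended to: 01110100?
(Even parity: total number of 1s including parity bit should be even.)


Number of 1s in data: 4
Parity bit: 0

0


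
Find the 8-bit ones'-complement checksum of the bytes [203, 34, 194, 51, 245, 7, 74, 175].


Sum = 983 mod 256 = 215
Complement = 40

40


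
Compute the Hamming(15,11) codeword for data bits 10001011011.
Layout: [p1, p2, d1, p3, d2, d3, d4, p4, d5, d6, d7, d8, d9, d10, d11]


Parity bits: p1=0, p2=0, p3=1, p4=1

001100011011011


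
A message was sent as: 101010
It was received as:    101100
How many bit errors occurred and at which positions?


XOR: 000110

2 error(s) at position(s): 3, 4


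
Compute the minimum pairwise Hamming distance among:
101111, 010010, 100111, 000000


Comparing all pairs, minimum distance: 1
Can detect 0 errors, correct 0 errors

1


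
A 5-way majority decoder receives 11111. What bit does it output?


Ones: 5 out of 5
Threshold: 3

1 (5/5 voted 1)


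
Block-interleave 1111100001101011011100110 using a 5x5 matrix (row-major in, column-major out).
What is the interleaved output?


Matrix:
  11111
  00001
  10101
  10111
  00110
Read columns: 1011010000101111001111110

1011010000101111001111110


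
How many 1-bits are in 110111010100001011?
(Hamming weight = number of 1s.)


Counting 1s in 110111010100001011

10


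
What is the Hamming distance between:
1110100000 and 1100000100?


XOR: 0010100100
Count of 1s: 3

3


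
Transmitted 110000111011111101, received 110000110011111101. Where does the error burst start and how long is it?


XOR: 000000001000000000

Burst at position 8, length 1


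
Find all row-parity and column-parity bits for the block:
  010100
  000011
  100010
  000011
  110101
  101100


Row parities: 000001
Column parities: 101111

Row P: 000001, Col P: 101111, Corner: 1


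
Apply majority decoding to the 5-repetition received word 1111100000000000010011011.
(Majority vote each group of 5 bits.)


Groups: 11111, 00000, 00000, 00100, 11011
Majority votes: 10001

10001


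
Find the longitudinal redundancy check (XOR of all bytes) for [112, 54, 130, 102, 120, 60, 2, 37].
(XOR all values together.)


XOR chain: 112 ^ 54 ^ 130 ^ 102 ^ 120 ^ 60 ^ 2 ^ 37 = 193

193


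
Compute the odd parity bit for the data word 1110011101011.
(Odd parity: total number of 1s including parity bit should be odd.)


Number of 1s in data: 9
Parity bit: 0

0


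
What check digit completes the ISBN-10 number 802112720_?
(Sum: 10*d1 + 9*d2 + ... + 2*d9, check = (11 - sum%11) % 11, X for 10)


Weighted sum: 153
153 mod 11 = 10

Check digit: 1


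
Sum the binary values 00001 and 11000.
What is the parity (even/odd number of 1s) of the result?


00001 = 1
11000 = 24
Sum = 25 = 11001
1s count = 3

odd parity (3 ones in 11001)


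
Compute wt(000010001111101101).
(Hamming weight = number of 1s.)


Counting 1s in 000010001111101101

9


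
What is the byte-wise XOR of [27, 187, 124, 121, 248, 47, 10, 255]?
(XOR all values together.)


XOR chain: 27 ^ 187 ^ 124 ^ 121 ^ 248 ^ 47 ^ 10 ^ 255 = 135

135


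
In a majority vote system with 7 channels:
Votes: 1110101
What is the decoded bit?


Ones: 5 out of 7
Threshold: 4

1 (5/7 voted 1)


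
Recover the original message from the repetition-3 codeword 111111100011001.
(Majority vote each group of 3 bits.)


Groups: 111, 111, 100, 011, 001
Majority votes: 11010

11010


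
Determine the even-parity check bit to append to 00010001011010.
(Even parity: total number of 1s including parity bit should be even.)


Number of 1s in data: 5
Parity bit: 1

1


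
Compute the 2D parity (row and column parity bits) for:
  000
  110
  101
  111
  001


Row parities: 00011
Column parities: 101

Row P: 00011, Col P: 101, Corner: 0


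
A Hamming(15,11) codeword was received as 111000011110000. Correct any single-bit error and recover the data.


Syndrome = 0: no error detected

Data: 10001110000 (no errors)


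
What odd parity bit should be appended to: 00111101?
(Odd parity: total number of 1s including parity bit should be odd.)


Number of 1s in data: 5
Parity bit: 0

0


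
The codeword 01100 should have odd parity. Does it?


Number of 1s: 2

No, parity error (2 ones)


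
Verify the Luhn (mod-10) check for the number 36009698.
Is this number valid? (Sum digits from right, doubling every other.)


Luhn sum = 44
44 mod 10 = 4

Invalid (Luhn sum mod 10 = 4)


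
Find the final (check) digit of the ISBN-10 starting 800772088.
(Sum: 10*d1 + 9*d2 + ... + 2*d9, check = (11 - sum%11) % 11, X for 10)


Weighted sum: 221
221 mod 11 = 1

Check digit: X


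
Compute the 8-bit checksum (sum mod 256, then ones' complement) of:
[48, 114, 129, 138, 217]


Sum = 646 mod 256 = 134
Complement = 121

121


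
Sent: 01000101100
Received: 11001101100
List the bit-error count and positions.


XOR: 10001000000

2 error(s) at position(s): 0, 4


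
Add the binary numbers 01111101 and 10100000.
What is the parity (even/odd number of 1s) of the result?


01111101 = 125
10100000 = 160
Sum = 285 = 100011101
1s count = 5

odd parity (5 ones in 100011101)


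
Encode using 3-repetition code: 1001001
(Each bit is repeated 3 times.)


Each bit -> 3 copies

111000000111000000111


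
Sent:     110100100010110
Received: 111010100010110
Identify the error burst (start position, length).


XOR: 001110000000000

Burst at position 2, length 3


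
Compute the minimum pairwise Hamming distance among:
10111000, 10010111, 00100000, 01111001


Comparing all pairs, minimum distance: 3
Can detect 2 errors, correct 1 errors

3


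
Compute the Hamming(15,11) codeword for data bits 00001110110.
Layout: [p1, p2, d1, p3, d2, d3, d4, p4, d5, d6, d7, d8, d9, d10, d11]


Parity bits: p1=1, p2=1, p3=0, p4=1

110000011110110


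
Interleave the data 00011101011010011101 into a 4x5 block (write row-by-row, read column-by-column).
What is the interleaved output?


Matrix:
  00011
  10101
  10100
  11101
Read columns: 01110001011110001101

01110001011110001101


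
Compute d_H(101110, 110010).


XOR: 011100
Count of 1s: 3

3


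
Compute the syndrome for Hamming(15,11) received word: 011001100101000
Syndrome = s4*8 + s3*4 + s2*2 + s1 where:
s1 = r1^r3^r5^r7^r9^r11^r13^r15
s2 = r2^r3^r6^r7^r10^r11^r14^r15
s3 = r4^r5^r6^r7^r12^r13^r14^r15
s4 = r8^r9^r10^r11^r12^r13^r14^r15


s1=0, s2=1, s3=1, s4=0

Syndrome = 6 (error at position 6)


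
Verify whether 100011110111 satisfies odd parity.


Number of 1s: 8

No, parity error (8 ones)


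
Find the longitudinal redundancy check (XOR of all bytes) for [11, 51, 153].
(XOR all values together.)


XOR chain: 11 ^ 51 ^ 153 = 161

161


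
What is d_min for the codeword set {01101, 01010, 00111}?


Comparing all pairs, minimum distance: 2
Can detect 1 errors, correct 0 errors

2


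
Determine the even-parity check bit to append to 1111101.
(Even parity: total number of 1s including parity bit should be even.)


Number of 1s in data: 6
Parity bit: 0

0


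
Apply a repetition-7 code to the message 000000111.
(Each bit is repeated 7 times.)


Each bit -> 7 copies

000000000000000000000000000000000000000000111111111111111111111


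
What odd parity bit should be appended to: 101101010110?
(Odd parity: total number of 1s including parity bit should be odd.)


Number of 1s in data: 7
Parity bit: 0

0


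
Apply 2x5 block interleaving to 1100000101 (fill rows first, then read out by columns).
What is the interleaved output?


Matrix:
  11000
  00101
Read columns: 1010010001

1010010001


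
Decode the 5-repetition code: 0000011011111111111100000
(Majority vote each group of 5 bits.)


Groups: 00000, 11011, 11111, 11111, 00000
Majority votes: 01110

01110


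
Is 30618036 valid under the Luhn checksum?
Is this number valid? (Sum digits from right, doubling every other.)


Luhn sum = 29
29 mod 10 = 9

Invalid (Luhn sum mod 10 = 9)


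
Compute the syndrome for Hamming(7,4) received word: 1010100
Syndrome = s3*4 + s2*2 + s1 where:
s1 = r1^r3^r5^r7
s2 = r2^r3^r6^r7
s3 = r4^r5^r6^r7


s1=1, s2=1, s3=1

Syndrome = 7 (error at position 7)


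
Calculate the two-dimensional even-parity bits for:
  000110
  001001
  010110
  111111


Row parities: 0010
Column parities: 100110

Row P: 0010, Col P: 100110, Corner: 1


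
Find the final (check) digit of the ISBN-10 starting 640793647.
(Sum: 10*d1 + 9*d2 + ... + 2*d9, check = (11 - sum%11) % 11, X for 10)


Weighted sum: 264
264 mod 11 = 0

Check digit: 0


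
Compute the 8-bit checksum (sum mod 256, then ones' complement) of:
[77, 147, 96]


Sum = 320 mod 256 = 64
Complement = 191

191


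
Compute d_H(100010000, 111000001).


XOR: 011010001
Count of 1s: 4

4


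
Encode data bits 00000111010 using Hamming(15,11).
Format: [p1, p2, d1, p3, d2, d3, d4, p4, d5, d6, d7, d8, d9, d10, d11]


Parity bits: p1=1, p2=1, p3=0, p4=0

110000000111010


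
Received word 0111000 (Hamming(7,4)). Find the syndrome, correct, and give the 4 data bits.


Syndrome = 5: error at position 5

Data: 1100 (corrected bit 5)


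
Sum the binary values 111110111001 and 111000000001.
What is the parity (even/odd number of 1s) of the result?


111110111001 = 4025
111000000001 = 3585
Sum = 7610 = 1110110111010
1s count = 9

odd parity (9 ones in 1110110111010)


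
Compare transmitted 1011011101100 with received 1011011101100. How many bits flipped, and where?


XOR: 0000000000000

0 errors (received matches sent)


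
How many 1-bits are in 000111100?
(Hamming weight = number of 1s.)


Counting 1s in 000111100

4


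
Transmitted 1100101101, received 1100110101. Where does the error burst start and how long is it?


XOR: 0000011000

Burst at position 5, length 2


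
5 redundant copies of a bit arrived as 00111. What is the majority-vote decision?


Ones: 3 out of 5
Threshold: 3

1 (3/5 voted 1)


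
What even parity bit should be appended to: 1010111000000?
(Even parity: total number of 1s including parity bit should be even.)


Number of 1s in data: 5
Parity bit: 1

1


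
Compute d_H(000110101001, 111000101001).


XOR: 111110000000
Count of 1s: 5

5


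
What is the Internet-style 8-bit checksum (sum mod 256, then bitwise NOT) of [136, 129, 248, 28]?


Sum = 541 mod 256 = 29
Complement = 226

226


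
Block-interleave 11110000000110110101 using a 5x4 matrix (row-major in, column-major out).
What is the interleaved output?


Matrix:
  1111
  0000
  0001
  1011
  0101
Read columns: 10010100011001010111

10010100011001010111


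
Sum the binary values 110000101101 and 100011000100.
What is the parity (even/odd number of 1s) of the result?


110000101101 = 3117
100011000100 = 2244
Sum = 5361 = 1010011110001
1s count = 7

odd parity (7 ones in 1010011110001)


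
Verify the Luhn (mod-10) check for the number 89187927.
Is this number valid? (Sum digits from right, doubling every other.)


Luhn sum = 51
51 mod 10 = 1

Invalid (Luhn sum mod 10 = 1)


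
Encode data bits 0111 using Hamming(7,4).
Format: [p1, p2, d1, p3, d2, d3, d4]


Parity bits: p1=0, p2=0, p3=1

0001111


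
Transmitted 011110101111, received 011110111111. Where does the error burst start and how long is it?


XOR: 000000010000

Burst at position 7, length 1


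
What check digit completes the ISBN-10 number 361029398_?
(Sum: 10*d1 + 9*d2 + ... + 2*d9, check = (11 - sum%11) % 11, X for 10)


Weighted sum: 204
204 mod 11 = 6

Check digit: 5


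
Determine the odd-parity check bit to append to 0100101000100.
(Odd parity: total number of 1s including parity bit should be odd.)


Number of 1s in data: 4
Parity bit: 1

1


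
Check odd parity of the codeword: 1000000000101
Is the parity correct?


Number of 1s: 3

Yes, parity is correct (3 ones)


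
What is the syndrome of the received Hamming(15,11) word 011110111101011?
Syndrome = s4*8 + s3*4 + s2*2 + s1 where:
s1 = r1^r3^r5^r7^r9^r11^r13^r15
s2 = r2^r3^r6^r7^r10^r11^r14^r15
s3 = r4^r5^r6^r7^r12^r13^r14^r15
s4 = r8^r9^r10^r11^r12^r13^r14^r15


s1=1, s2=0, s3=0, s4=0

Syndrome = 1 (error at position 1)


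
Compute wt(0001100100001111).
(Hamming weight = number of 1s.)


Counting 1s in 0001100100001111

7


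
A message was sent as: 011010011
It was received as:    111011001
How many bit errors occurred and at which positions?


XOR: 100001010

3 error(s) at position(s): 0, 5, 7


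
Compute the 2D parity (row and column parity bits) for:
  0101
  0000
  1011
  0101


Row parities: 0010
Column parities: 1011

Row P: 0010, Col P: 1011, Corner: 1


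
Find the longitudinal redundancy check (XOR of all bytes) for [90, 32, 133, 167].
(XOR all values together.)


XOR chain: 90 ^ 32 ^ 133 ^ 167 = 88

88


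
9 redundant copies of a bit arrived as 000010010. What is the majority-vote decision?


Ones: 2 out of 9
Threshold: 5

0 (2/9 voted 1)


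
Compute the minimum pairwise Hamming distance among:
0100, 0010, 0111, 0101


Comparing all pairs, minimum distance: 1
Can detect 0 errors, correct 0 errors

1


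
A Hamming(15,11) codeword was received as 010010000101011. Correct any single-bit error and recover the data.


Syndrome = 0: no error detected

Data: 01000101011 (no errors)


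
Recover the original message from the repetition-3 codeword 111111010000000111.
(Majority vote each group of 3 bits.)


Groups: 111, 111, 010, 000, 000, 111
Majority votes: 110001

110001


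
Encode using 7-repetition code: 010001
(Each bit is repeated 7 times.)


Each bit -> 7 copies

000000011111110000000000000000000001111111


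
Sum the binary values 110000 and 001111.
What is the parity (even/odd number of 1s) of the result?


110000 = 48
001111 = 15
Sum = 63 = 111111
1s count = 6

even parity (6 ones in 111111)


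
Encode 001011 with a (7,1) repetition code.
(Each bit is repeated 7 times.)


Each bit -> 7 copies

000000000000001111111000000011111111111111


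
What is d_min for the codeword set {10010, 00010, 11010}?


Comparing all pairs, minimum distance: 1
Can detect 0 errors, correct 0 errors

1


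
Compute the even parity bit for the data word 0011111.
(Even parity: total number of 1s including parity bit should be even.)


Number of 1s in data: 5
Parity bit: 1

1


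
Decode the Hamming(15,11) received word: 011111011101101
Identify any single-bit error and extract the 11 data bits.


Syndrome = 3: error at position 3

Data: 01101101101 (corrected bit 3)


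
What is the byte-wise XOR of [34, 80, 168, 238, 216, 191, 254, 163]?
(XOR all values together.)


XOR chain: 34 ^ 80 ^ 168 ^ 238 ^ 216 ^ 191 ^ 254 ^ 163 = 14

14


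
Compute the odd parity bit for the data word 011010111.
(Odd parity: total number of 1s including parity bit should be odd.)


Number of 1s in data: 6
Parity bit: 1

1


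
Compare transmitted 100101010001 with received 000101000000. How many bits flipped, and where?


XOR: 100000010001

3 error(s) at position(s): 0, 7, 11


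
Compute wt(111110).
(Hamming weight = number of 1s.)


Counting 1s in 111110

5


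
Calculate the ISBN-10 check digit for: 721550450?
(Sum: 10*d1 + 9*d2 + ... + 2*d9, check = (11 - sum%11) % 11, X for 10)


Weighted sum: 192
192 mod 11 = 5

Check digit: 6


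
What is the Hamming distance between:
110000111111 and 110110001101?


XOR: 000110110010
Count of 1s: 5

5


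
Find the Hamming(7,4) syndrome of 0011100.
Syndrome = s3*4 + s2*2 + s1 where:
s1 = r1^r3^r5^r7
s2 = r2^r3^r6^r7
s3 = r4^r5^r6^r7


s1=0, s2=1, s3=0

Syndrome = 2 (error at position 2)


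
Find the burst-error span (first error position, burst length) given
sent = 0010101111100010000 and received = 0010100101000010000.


XOR: 0000001010100000000

Burst at position 6, length 5


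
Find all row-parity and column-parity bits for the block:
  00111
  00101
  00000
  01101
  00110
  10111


Row parities: 100100
Column parities: 11110

Row P: 100100, Col P: 11110, Corner: 0


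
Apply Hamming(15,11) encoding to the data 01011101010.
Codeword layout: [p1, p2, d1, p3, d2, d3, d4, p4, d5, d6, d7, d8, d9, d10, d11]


Parity bits: p1=1, p2=1, p3=0, p4=0

110010101101010


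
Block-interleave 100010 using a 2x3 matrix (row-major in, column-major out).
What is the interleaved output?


Matrix:
  100
  010
Read columns: 100100

100100


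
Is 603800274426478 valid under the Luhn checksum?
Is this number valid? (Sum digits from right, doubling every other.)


Luhn sum = 57
57 mod 10 = 7

Invalid (Luhn sum mod 10 = 7)


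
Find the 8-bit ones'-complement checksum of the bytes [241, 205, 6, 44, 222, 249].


Sum = 967 mod 256 = 199
Complement = 56

56


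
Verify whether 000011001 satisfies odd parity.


Number of 1s: 3

Yes, parity is correct (3 ones)


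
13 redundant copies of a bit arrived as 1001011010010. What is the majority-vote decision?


Ones: 6 out of 13
Threshold: 7

0 (6/13 voted 1)


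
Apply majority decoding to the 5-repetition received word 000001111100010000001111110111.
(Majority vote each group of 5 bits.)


Groups: 00000, 11111, 00010, 00000, 11111, 10111
Majority votes: 010011

010011


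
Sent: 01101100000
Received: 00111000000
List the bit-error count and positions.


XOR: 01010100000

3 error(s) at position(s): 1, 3, 5


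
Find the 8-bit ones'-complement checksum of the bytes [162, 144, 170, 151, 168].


Sum = 795 mod 256 = 27
Complement = 228

228


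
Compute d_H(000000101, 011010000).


XOR: 011010101
Count of 1s: 5

5


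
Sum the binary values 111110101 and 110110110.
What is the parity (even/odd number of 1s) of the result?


111110101 = 501
110110110 = 438
Sum = 939 = 1110101011
1s count = 7

odd parity (7 ones in 1110101011)


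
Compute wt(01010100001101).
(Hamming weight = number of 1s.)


Counting 1s in 01010100001101

6


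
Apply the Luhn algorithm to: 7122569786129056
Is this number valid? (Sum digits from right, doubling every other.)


Luhn sum = 68
68 mod 10 = 8

Invalid (Luhn sum mod 10 = 8)


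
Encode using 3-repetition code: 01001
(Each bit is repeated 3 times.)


Each bit -> 3 copies

000111000000111


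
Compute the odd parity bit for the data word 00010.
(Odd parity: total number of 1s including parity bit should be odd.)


Number of 1s in data: 1
Parity bit: 0

0


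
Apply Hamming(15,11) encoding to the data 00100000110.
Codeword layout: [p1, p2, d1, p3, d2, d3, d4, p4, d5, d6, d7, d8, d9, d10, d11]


Parity bits: p1=1, p2=0, p3=1, p4=0

100101000000110


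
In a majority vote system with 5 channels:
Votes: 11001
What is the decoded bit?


Ones: 3 out of 5
Threshold: 3

1 (3/5 voted 1)


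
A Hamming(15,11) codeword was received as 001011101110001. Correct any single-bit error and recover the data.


Syndrome = 0: no error detected

Data: 11111110001 (no errors)


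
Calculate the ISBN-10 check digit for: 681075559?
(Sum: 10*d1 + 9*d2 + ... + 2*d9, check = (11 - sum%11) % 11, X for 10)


Weighted sum: 260
260 mod 11 = 7

Check digit: 4


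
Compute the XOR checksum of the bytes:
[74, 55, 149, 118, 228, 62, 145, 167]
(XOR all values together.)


XOR chain: 74 ^ 55 ^ 149 ^ 118 ^ 228 ^ 62 ^ 145 ^ 167 = 114

114


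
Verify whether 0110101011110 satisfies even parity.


Number of 1s: 8

Yes, parity is correct (8 ones)


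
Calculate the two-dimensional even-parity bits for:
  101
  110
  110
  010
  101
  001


Row parities: 000101
Column parities: 011

Row P: 000101, Col P: 011, Corner: 0


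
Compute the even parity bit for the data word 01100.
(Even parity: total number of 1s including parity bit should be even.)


Number of 1s in data: 2
Parity bit: 0

0


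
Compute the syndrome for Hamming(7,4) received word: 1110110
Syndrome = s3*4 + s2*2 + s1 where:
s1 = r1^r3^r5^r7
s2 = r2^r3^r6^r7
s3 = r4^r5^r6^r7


s1=1, s2=1, s3=0

Syndrome = 3 (error at position 3)


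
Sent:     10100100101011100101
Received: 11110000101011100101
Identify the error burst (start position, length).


XOR: 01010100000000000000

Burst at position 1, length 5


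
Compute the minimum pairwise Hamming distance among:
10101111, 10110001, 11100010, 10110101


Comparing all pairs, minimum distance: 1
Can detect 0 errors, correct 0 errors

1


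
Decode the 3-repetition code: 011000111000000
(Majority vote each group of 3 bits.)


Groups: 011, 000, 111, 000, 000
Majority votes: 10100

10100


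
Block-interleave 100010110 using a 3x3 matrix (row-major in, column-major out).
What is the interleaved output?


Matrix:
  100
  010
  110
Read columns: 101011000

101011000


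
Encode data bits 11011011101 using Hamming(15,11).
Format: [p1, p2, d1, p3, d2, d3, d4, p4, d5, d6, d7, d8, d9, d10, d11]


Parity bits: p1=1, p2=0, p3=1, p4=1

101110111011101


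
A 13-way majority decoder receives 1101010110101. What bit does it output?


Ones: 8 out of 13
Threshold: 7

1 (8/13 voted 1)


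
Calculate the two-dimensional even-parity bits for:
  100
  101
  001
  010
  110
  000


Row parities: 101100
Column parities: 100

Row P: 101100, Col P: 100, Corner: 1


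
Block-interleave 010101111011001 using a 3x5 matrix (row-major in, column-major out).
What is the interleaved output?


Matrix:
  01010
  11110
  11001
Read columns: 011111010110001

011111010110001


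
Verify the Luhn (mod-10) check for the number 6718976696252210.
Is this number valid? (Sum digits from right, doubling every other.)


Luhn sum = 77
77 mod 10 = 7

Invalid (Luhn sum mod 10 = 7)


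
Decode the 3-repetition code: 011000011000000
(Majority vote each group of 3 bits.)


Groups: 011, 000, 011, 000, 000
Majority votes: 10100

10100


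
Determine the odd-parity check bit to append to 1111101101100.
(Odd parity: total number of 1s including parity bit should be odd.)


Number of 1s in data: 9
Parity bit: 0

0


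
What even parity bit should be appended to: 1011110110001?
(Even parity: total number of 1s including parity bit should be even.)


Number of 1s in data: 8
Parity bit: 0

0


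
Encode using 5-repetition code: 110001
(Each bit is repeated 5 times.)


Each bit -> 5 copies

111111111100000000000000011111


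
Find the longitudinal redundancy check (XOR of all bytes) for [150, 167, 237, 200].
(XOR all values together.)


XOR chain: 150 ^ 167 ^ 237 ^ 200 = 20

20


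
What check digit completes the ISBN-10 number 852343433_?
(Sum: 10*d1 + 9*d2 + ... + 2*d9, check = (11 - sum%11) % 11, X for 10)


Weighted sum: 232
232 mod 11 = 1

Check digit: X


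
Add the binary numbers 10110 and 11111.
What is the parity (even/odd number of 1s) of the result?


10110 = 22
11111 = 31
Sum = 53 = 110101
1s count = 4

even parity (4 ones in 110101)


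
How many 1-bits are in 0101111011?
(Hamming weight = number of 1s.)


Counting 1s in 0101111011

7


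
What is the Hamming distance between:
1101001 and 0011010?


XOR: 1110011
Count of 1s: 5

5


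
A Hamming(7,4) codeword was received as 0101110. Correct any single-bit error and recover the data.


Syndrome = 5: error at position 5

Data: 0010 (corrected bit 5)


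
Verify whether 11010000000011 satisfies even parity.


Number of 1s: 5

No, parity error (5 ones)


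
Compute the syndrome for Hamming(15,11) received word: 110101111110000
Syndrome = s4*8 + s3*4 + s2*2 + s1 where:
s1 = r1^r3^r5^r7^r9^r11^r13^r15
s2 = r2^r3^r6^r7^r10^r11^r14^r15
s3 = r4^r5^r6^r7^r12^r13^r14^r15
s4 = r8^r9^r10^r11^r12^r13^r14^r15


s1=0, s2=1, s3=1, s4=0

Syndrome = 6 (error at position 6)


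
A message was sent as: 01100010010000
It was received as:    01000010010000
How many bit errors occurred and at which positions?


XOR: 00100000000000

1 error(s) at position(s): 2


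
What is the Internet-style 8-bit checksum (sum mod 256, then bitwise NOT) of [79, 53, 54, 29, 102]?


Sum = 317 mod 256 = 61
Complement = 194

194


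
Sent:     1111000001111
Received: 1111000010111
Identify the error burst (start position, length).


XOR: 0000000011000

Burst at position 8, length 2


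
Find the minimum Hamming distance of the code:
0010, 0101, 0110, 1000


Comparing all pairs, minimum distance: 1
Can detect 0 errors, correct 0 errors

1


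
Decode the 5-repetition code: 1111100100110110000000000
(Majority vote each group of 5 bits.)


Groups: 11111, 00100, 11011, 00000, 00000
Majority votes: 10100

10100


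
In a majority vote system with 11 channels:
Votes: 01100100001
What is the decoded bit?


Ones: 4 out of 11
Threshold: 6

0 (4/11 voted 1)


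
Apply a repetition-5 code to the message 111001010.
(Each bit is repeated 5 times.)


Each bit -> 5 copies

111111111111111000000000011111000001111100000


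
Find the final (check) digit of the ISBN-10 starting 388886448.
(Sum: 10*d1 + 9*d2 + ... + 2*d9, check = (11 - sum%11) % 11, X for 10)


Weighted sum: 344
344 mod 11 = 3

Check digit: 8


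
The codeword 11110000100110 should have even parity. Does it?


Number of 1s: 7

No, parity error (7 ones)


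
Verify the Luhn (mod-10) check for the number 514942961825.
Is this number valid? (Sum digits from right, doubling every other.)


Luhn sum = 63
63 mod 10 = 3

Invalid (Luhn sum mod 10 = 3)


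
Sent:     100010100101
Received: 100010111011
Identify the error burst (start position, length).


XOR: 000000011110

Burst at position 7, length 4


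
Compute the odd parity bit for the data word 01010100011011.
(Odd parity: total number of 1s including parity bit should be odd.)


Number of 1s in data: 7
Parity bit: 0

0


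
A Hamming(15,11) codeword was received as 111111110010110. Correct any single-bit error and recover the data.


Syndrome = 0: no error detected

Data: 11110010110 (no errors)


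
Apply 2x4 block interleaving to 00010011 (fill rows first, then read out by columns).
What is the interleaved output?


Matrix:
  0001
  0011
Read columns: 00000111

00000111


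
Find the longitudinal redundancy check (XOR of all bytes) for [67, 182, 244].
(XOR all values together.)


XOR chain: 67 ^ 182 ^ 244 = 1

1


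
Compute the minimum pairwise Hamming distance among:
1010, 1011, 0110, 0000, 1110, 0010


Comparing all pairs, minimum distance: 1
Can detect 0 errors, correct 0 errors

1


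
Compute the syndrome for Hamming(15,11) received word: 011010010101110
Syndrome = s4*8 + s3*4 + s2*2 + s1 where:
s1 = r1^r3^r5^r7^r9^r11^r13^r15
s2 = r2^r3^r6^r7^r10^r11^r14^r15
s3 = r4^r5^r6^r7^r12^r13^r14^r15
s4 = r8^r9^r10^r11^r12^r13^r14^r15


s1=1, s2=0, s3=0, s4=1

Syndrome = 9 (error at position 9)


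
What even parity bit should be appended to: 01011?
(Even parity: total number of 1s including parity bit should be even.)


Number of 1s in data: 3
Parity bit: 1

1


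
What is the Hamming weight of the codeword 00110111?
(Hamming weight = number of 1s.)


Counting 1s in 00110111

5


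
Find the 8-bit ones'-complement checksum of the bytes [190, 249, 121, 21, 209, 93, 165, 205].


Sum = 1253 mod 256 = 229
Complement = 26

26


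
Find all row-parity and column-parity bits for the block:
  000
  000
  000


Row parities: 000
Column parities: 000

Row P: 000, Col P: 000, Corner: 0


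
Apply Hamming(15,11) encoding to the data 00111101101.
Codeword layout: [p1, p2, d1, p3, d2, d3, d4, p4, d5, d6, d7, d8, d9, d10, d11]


Parity bits: p1=0, p2=0, p3=1, p4=1

000101111101101


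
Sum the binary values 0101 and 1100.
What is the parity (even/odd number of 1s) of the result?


0101 = 5
1100 = 12
Sum = 17 = 10001
1s count = 2

even parity (2 ones in 10001)


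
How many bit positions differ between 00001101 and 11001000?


XOR: 11000101
Count of 1s: 4

4


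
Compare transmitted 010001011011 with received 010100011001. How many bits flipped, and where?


XOR: 000101000010

3 error(s) at position(s): 3, 5, 10


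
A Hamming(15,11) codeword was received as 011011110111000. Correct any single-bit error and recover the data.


Syndrome = 0: no error detected

Data: 11110111000 (no errors)


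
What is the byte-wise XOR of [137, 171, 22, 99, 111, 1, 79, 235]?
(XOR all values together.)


XOR chain: 137 ^ 171 ^ 22 ^ 99 ^ 111 ^ 1 ^ 79 ^ 235 = 157

157


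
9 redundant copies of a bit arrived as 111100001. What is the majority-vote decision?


Ones: 5 out of 9
Threshold: 5

1 (5/9 voted 1)


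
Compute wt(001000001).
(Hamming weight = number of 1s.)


Counting 1s in 001000001

2


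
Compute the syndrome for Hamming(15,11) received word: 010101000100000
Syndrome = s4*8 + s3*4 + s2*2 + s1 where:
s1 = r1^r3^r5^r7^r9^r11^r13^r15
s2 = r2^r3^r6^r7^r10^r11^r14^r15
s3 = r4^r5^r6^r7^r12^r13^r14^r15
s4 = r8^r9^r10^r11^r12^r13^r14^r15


s1=0, s2=1, s3=0, s4=1

Syndrome = 10 (error at position 10)


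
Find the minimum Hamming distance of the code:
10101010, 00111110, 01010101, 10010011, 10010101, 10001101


Comparing all pairs, minimum distance: 2
Can detect 1 errors, correct 0 errors

2


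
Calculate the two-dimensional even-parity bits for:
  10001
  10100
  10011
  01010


Row parities: 0010
Column parities: 11100

Row P: 0010, Col P: 11100, Corner: 1


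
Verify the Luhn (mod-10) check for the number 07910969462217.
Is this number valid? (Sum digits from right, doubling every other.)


Luhn sum = 67
67 mod 10 = 7

Invalid (Luhn sum mod 10 = 7)


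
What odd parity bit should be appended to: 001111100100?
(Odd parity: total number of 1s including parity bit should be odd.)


Number of 1s in data: 6
Parity bit: 1

1


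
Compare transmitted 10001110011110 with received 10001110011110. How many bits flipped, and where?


XOR: 00000000000000

0 errors (received matches sent)


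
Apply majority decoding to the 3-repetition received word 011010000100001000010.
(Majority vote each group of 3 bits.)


Groups: 011, 010, 000, 100, 001, 000, 010
Majority votes: 1000000

1000000


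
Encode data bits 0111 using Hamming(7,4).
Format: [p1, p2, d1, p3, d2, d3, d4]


Parity bits: p1=0, p2=0, p3=1

0001111


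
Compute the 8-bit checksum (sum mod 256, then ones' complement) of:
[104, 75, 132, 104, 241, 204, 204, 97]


Sum = 1161 mod 256 = 137
Complement = 118

118


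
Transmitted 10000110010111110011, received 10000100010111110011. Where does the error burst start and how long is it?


XOR: 00000010000000000000

Burst at position 6, length 1


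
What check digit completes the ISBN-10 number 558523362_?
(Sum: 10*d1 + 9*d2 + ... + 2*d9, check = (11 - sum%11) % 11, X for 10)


Weighted sum: 255
255 mod 11 = 2

Check digit: 9


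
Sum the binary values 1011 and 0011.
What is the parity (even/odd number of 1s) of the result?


1011 = 11
0011 = 3
Sum = 14 = 1110
1s count = 3

odd parity (3 ones in 1110)


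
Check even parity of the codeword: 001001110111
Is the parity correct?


Number of 1s: 7

No, parity error (7 ones)


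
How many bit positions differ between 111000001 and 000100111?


XOR: 111100110
Count of 1s: 6

6


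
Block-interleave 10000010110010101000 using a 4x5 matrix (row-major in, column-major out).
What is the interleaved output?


Matrix:
  10000
  01011
  00101
  01000
Read columns: 10000101001001000110

10000101001001000110


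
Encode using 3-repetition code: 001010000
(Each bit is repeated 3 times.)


Each bit -> 3 copies

000000111000111000000000000


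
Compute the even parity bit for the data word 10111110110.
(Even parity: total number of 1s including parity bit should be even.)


Number of 1s in data: 8
Parity bit: 0

0


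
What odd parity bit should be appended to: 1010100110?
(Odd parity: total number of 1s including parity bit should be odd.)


Number of 1s in data: 5
Parity bit: 0

0


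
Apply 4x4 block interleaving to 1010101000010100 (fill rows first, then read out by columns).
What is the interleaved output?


Matrix:
  1010
  1010
  0001
  0100
Read columns: 1100000111000010

1100000111000010


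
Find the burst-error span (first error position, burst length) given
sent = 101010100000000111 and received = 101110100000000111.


XOR: 000100000000000000

Burst at position 3, length 1


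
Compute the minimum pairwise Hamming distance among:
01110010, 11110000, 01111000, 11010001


Comparing all pairs, minimum distance: 2
Can detect 1 errors, correct 0 errors

2


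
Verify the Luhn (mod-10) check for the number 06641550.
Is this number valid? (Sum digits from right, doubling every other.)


Luhn sum = 21
21 mod 10 = 1

Invalid (Luhn sum mod 10 = 1)


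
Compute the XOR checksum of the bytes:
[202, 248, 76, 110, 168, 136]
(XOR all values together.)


XOR chain: 202 ^ 248 ^ 76 ^ 110 ^ 168 ^ 136 = 48

48


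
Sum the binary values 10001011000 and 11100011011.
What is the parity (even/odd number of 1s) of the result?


10001011000 = 1112
11100011011 = 1819
Sum = 2931 = 101101110011
1s count = 8

even parity (8 ones in 101101110011)


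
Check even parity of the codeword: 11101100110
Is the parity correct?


Number of 1s: 7

No, parity error (7 ones)


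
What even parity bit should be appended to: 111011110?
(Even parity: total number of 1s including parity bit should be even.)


Number of 1s in data: 7
Parity bit: 1

1


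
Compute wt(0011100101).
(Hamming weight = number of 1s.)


Counting 1s in 0011100101

5


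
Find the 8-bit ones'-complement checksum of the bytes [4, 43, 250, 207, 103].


Sum = 607 mod 256 = 95
Complement = 160

160


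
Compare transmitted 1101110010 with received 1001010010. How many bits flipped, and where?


XOR: 0100100000

2 error(s) at position(s): 1, 4


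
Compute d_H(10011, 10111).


XOR: 00100
Count of 1s: 1

1


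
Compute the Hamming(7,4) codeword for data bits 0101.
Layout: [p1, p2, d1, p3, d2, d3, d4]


Parity bits: p1=0, p2=1, p3=0

0100101


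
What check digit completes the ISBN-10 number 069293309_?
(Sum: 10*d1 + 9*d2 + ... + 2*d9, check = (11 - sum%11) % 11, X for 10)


Weighted sum: 239
239 mod 11 = 8

Check digit: 3


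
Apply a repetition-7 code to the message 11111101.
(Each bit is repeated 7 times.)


Each bit -> 7 copies

11111111111111111111111111111111111111111100000001111111


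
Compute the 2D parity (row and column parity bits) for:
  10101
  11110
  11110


Row parities: 100
Column parities: 10101

Row P: 100, Col P: 10101, Corner: 1


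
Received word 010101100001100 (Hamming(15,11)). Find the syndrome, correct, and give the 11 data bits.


Syndrome = 6: error at position 6

Data: 00010001100 (corrected bit 6)


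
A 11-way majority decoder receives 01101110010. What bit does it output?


Ones: 6 out of 11
Threshold: 6

1 (6/11 voted 1)


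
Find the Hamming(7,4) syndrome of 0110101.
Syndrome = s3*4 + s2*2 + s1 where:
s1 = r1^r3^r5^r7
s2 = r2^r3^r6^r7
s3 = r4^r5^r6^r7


s1=1, s2=1, s3=0

Syndrome = 3 (error at position 3)


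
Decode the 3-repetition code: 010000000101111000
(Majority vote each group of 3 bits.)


Groups: 010, 000, 000, 101, 111, 000
Majority votes: 000110

000110


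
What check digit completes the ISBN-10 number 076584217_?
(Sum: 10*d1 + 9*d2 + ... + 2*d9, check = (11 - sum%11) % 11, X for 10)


Weighted sum: 239
239 mod 11 = 8

Check digit: 3
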